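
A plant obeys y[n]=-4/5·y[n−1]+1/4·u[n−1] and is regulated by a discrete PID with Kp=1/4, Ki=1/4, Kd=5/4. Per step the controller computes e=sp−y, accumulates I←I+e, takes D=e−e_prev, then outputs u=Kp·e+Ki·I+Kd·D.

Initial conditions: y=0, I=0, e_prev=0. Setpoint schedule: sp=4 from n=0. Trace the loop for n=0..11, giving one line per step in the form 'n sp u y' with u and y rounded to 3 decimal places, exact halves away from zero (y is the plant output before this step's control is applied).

(exact arithmetic carried between steps; '≈' marks a value shown rounded to 6 d.p. or computed from one; I and e_prev carry over from the previous line; the table rounds u and y to 3 d.p., halves away from zero)
n=0: y=0, sp=4, e=sp−y=4; I=4, D=e−e_prev=4; u=1/4·4+1/4·4+5/4·4=7; next y=-4/5·0+1/4·7=1.75
n=1: y=1.75, sp=4, e=sp−y=2.25; I=6.25, D=e−e_prev=-1.75; u=1/4·2.25+1/4·6.25+5/4·(-1.75)=-0.0625; next y=-4/5·1.75+1/4·(-0.0625)=-1.415625
n=2: y=-1.415625, sp=4, e=sp−y=5.415625; I=11.665625, D=e−e_prev=3.165625; u=1/4·5.415625+1/4·11.665625+5/4·3.165625≈8.227344; next y=-4/5·(-1.415625)+1/4·8.227344≈3.189336
n=3: y≈3.189336, sp=4, e=sp−y≈0.810664; I≈12.476289, D=e−e_prev≈-4.604961; u=1/4·0.810664+1/4·12.476289+5/4·(-4.604961)≈-2.434463; next y=-4/5·3.189336+1/4·(-2.434463)≈-3.160084
n=4: y≈-3.160084, sp=4, e=sp−y≈7.160084; I≈19.636374, D=e−e_prev≈6.349420; u=1/4·7.160084+1/4·19.636374+5/4·6.349420≈14.635890; next y=-4/5·(-3.160084)+1/4·14.635890≈6.187040
n=5: y≈6.187040, sp=4, e=sp−y≈-2.187040; I≈17.449333, D=e−e_prev≈-9.347125; u=1/4·(-2.187040)+1/4·17.449333+5/4·(-9.347125)≈-7.868332; next y=-4/5·6.187040+1/4·(-7.868332)≈-6.916715
n=6: y≈-6.916715, sp=4, e=sp−y≈10.916715; I≈28.366049, D=e−e_prev≈13.103755; u=1/4·10.916715+1/4·28.366049+5/4·13.103755≈26.200385; next y=-4/5·(-6.916715)+1/4·26.200385≈12.083468
n=7: y≈12.083468, sp=4, e=sp−y≈-8.083468; I≈20.282580, D=e−e_prev≈-19.000184; u=1/4·(-8.083468)+1/4·20.282580+5/4·(-19.000184)≈-20.700451; next y=-4/5·12.083468+1/4·(-20.700451)≈-14.841888
n=8: y≈-14.841888, sp=4, e=sp−y≈18.841888; I≈39.124468, D=e−e_prev≈26.925356; u=1/4·18.841888+1/4·39.124468+5/4·26.925356≈48.148284; next y=-4/5·(-14.841888)+1/4·48.148284≈23.910581
n=9: y≈23.910581, sp=4, e=sp−y≈-19.910581; I≈19.213887, D=e−e_prev≈-38.752469; u=1/4·(-19.910581)+1/4·19.213887+5/4·(-38.752469)≈-48.614759; next y=-4/5·23.910581+1/4·(-48.614759)≈-31.282155
n=10: y≈-31.282155, sp=4, e=sp−y≈35.282155; I≈54.496041, D=e−e_prev≈55.192736; u=1/4·35.282155+1/4·54.496041+5/4·55.192736≈91.435468; next y=-4/5·(-31.282155)+1/4·91.435468≈47.884591
n=11: y≈47.884591, sp=4, e=sp−y≈-43.884591; I≈10.611451, D=e−e_prev≈-79.166745; u=1/4·(-43.884591)+1/4·10.611451+5/4·(-79.166745)≈-107.276717; next y=-4/5·47.884591+1/4·(-107.276717)≈-65.126852

0 4 7.000 0.000
1 4 -0.063 1.750
2 4 8.227 -1.416
3 4 -2.434 3.189
4 4 14.636 -3.160
5 4 -7.868 6.187
6 4 26.200 -6.917
7 4 -20.700 12.083
8 4 48.148 -14.842
9 4 -48.615 23.911
10 4 91.435 -31.282
11 4 -107.277 47.885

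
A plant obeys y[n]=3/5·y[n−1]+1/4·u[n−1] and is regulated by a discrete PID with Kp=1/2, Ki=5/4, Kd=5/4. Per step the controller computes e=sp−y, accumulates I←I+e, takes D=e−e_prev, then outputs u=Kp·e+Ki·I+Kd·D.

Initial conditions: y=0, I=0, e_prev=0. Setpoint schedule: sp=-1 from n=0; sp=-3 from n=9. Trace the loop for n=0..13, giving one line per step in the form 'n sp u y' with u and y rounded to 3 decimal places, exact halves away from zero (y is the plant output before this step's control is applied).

0 -1 -3.000 0.000
1 -1 -0.750 -0.750
2 -1 -2.338 -0.638
3 -1 -1.662 -0.967
4 -1 -2.029 -0.996
5 -1 -1.743 -1.105
6 -1 -1.767 -1.099
7 -1 -1.629 -1.101
8 -1 -1.605 -1.068
9 -3 -7.557 -1.042
10 -3 -3.055 -2.514
11 -3 -6.228 -2.272
12 -3 -4.891 -2.920
13 -3 -5.637 -2.975

(exact arithmetic carried between steps; '≈' marks a value shown rounded to 6 d.p. or computed from one; I and e_prev carry over from the previous line; the table rounds u and y to 3 d.p., halves away from zero)
n=0: y=0, sp=-1, e=sp−y=-1; I=-1, D=e−e_prev=-1; u=1/2·(-1)+5/4·(-1)+5/4·(-1)=-3; next y=3/5·0+1/4·(-3)=-0.75
n=1: y=-0.75, sp=-1, e=sp−y=-0.25; I=-1.25, D=e−e_prev=0.75; u=1/2·(-0.25)+5/4·(-1.25)+5/4·0.75=-0.75; next y=3/5·(-0.75)+1/4·(-0.75)=-0.6375
n=2: y=-0.6375, sp=-1, e=sp−y=-0.3625; I=-1.6125, D=e−e_prev=-0.1125; u=1/2·(-0.3625)+5/4·(-1.6125)+5/4·(-0.1125)=-2.3375; next y=3/5·(-0.6375)+1/4·(-2.3375)=-0.966875
n=3: y=-0.966875, sp=-1, e=sp−y=-0.033125; I=-1.645625, D=e−e_prev=0.329375; u=1/2·(-0.033125)+5/4·(-1.645625)+5/4·0.329375=-1.661875; next y=3/5·(-0.966875)+1/4·(-1.661875)≈-0.995594
n=4: y≈-0.995594, sp=-1, e=sp−y≈-0.004406; I≈-1.650031, D=e−e_prev≈0.028719; u=1/2·(-0.004406)+5/4·(-1.650031)+5/4·0.028719≈-2.028844; next y=3/5·(-0.995594)+1/4·(-2.028844)≈-1.104567
n=5: y≈-1.104567, sp=-1, e=sp−y≈0.104567; I≈-1.545464, D=e−e_prev≈0.108973; u=1/2·0.104567+5/4·(-1.545464)+5/4·0.108973≈-1.743330; next y=3/5·(-1.104567)+1/4·(-1.743330)≈-1.098573
n=6: y≈-1.098573, sp=-1, e=sp−y≈0.098573; I≈-1.446891, D=e−e_prev≈-0.005994; u=1/2·0.098573+5/4·(-1.446891)+5/4·(-0.005994)≈-1.766821; next y=3/5·(-1.098573)+1/4·(-1.766821)≈-1.100849
n=7: y≈-1.100849, sp=-1, e=sp−y≈0.100849; I≈-1.346042, D=e−e_prev≈0.002276; u=1/2·0.100849+5/4·(-1.346042)+5/4·0.002276≈-1.629284; next y=3/5·(-1.100849)+1/4·(-1.629284)≈-1.067830
n=8: y≈-1.067830, sp=-1, e=sp−y≈0.067830; I≈-1.278212, D=e−e_prev≈-0.033019; u=1/2·0.067830+5/4·(-1.278212)+5/4·(-0.033019)≈-1.605124; next y=3/5·(-1.067830)+1/4·(-1.605124)≈-1.041979
n=9: y≈-1.041979, sp=-3, e=sp−y≈-1.958021; I≈-3.236233, D=e−e_prev≈-2.025851; u=1/2·(-1.958021)+5/4·(-3.236233)+5/4·(-2.025851)≈-7.556616; next y=3/5·(-1.041979)+1/4·(-7.556616)≈-2.514341
n=10: y≈-2.514341, sp=-3, e=sp−y≈-0.485659; I≈-3.721892, D=e−e_prev≈1.472362; u=1/2·(-0.485659)+5/4·(-3.721892)+5/4·1.472362≈-3.054741; next y=3/5·(-2.514341)+1/4·(-3.054741)≈-2.272290
n=11: y≈-2.272290, sp=-3, e=sp−y≈-0.727710; I≈-4.449602, D=e−e_prev≈-0.242051; u=1/2·(-0.727710)+5/4·(-4.449602)+5/4·(-0.242051)≈-6.228421; next y=3/5·(-2.272290)+1/4·(-6.228421)≈-2.920479
n=12: y≈-2.920479, sp=-3, e=sp−y≈-0.079521; I≈-4.529122, D=e−e_prev≈0.648189; u=1/2·(-0.079521)+5/4·(-4.529122)+5/4·0.648189≈-4.890927; next y=3/5·(-2.920479)+1/4·(-4.890927)≈-2.975019
n=13: y≈-2.975019, sp=-3, e=sp−y≈-0.024981; I≈-4.554103, D=e−e_prev≈0.054540; u=1/2·(-0.024981)+5/4·(-4.554103)+5/4·0.054540≈-5.636944; next y=3/5·(-2.975019)+1/4·(-5.636944)≈-3.194248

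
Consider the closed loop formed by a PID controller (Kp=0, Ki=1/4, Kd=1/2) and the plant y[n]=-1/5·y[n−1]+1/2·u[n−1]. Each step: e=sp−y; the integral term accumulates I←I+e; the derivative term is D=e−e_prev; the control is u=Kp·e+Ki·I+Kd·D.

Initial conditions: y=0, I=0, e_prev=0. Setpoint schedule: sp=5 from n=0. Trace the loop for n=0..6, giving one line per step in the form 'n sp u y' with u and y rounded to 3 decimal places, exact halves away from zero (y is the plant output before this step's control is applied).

0 5 3.750 0.000
1 5 1.094 1.875
2 5 4.090 0.172
3 5 3.066 2.011
4 5 5.393 1.131
5 5 4.916 2.470
6 5 6.597 1.964

(exact arithmetic carried between steps; '≈' marks a value shown rounded to 6 d.p. or computed from one; I and e_prev carry over from the previous line; the table rounds u and y to 3 d.p., halves away from zero)
n=0: y=0, sp=5, e=sp−y=5; I=5, D=e−e_prev=5; u=0·5+1/4·5+1/2·5=3.75; next y=-1/5·0+1/2·3.75=1.875
n=1: y=1.875, sp=5, e=sp−y=3.125; I=8.125, D=e−e_prev=-1.875; u=0·3.125+1/4·8.125+1/2·(-1.875)=1.09375; next y=-1/5·1.875+1/2·1.09375=0.171875
n=2: y=0.171875, sp=5, e=sp−y=4.828125; I=12.953125, D=e−e_prev=1.703125; u=0·4.828125+1/4·12.953125+1/2·1.703125≈4.089844; next y=-1/5·0.171875+1/2·4.089844≈2.010547
n=3: y≈2.010547, sp=5, e=sp−y≈2.989453; I≈15.942578, D=e−e_prev≈-1.838672; u=0·2.989453+1/4·15.942578+1/2·(-1.838672)≈3.066309; next y=-1/5·2.010547+1/2·3.066309≈1.131045
n=4: y≈1.131045, sp=5, e=sp−y≈3.868955; I≈19.811533, D=e−e_prev≈0.879502; u=0·3.868955+1/4·19.811533+1/2·0.879502≈5.392634; next y=-1/5·1.131045+1/2·5.392634≈2.470108
n=5: y≈2.470108, sp=5, e=sp−y≈2.529892; I≈22.341425, D=e−e_prev≈-1.339063; u=0·2.529892+1/4·22.341425+1/2·(-1.339063)≈4.915825; next y=-1/5·2.470108+1/2·4.915825≈1.963891
n=6: y≈1.963891, sp=5, e=sp−y≈3.036109; I≈25.377534, D=e−e_prev≈0.506217; u=0·3.036109+1/4·25.377534+1/2·0.506217≈6.597492; next y=-1/5·1.963891+1/2·6.597492≈2.905968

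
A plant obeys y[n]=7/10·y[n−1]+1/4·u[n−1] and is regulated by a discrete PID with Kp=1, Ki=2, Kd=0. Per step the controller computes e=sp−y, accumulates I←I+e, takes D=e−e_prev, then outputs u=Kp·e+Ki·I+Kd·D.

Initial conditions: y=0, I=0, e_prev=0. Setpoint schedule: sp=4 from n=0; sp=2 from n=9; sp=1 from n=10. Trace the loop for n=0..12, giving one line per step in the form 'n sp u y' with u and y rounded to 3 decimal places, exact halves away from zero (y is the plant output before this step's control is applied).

0 4 12.000 0.000
1 4 11.000 3.000
2 4 7.450 4.850
3 4 4.528 5.258
4 4 3.349 4.812
5 4 3.544 4.206
6 4 4.260 3.830
7 4 4.852 3.746
8 4 5.093 3.835
9 2 -0.945 3.958
10 1 -3.590 2.534
11 1 -1.685 0.876
12 1 0.615 0.192

(exact arithmetic carried between steps; '≈' marks a value shown rounded to 6 d.p. or computed from one; I and e_prev carry over from the previous line; the table rounds u and y to 3 d.p., halves away from zero)
n=0: y=0, sp=4, e=sp−y=4; I=4, D=e−e_prev=4; u=1·4+2·4+0·4=12; next y=7/10·0+1/4·12=3
n=1: y=3, sp=4, e=sp−y=1; I=5, D=e−e_prev=-3; u=1·1+2·5+0·(-3)=11; next y=7/10·3+1/4·11=4.85
n=2: y=4.85, sp=4, e=sp−y=-0.85; I=4.15, D=e−e_prev=-1.85; u=1·(-0.85)+2·4.15+0·(-1.85)=7.45; next y=7/10·4.85+1/4·7.45=5.2575
n=3: y=5.2575, sp=4, e=sp−y=-1.2575; I=2.8925, D=e−e_prev=-0.4075; u=1·(-1.2575)+2·2.8925+0·(-0.4075)=4.5275; next y=7/10·5.2575+1/4·4.5275=4.812125
n=4: y=4.812125, sp=4, e=sp−y=-0.812125; I=2.080375, D=e−e_prev=0.445375; u=1·(-0.812125)+2·2.080375+0·0.445375=3.348625; next y=7/10·4.812125+1/4·3.348625≈4.205644
n=5: y≈4.205644, sp=4, e=sp−y≈-0.205644; I≈1.874731, D=e−e_prev≈0.606481; u=1·(-0.205644)+2·1.874731+0·0.606481≈3.543819; next y=7/10·4.205644+1/4·3.543819≈3.829905
n=6: y≈3.829905, sp=4, e=sp−y≈0.170095; I≈2.044826, D=e−e_prev≈0.375738; u=1·0.170095+2·2.044826+0·0.375738≈4.259747; next y=7/10·3.829905+1/4·4.259747≈3.745870
n=7: y≈3.745870, sp=4, e=sp−y≈0.254130; I≈2.298956, D=e−e_prev≈0.084035; u=1·0.254130+2·2.298956+0·0.084035≈4.852041; next y=7/10·3.745870+1/4·4.852041≈3.835119
n=8: y≈3.835119, sp=4, e=sp−y≈0.164881; I≈2.463836, D=e−e_prev≈-0.089249; u=1·0.164881+2·2.463836+0·(-0.089249)≈5.092553; next y=7/10·3.835119+1/4·5.092553≈3.957722
n=9: y≈3.957722, sp=2, e=sp−y≈-1.957722; I≈0.506114, D=e−e_prev≈-2.122602; u=1·(-1.957722)+2·0.506114+0·(-2.122602)≈-0.945493; next y=7/10·3.957722+1/4·(-0.945493)≈2.534032
n=10: y≈2.534032, sp=1, e=sp−y≈-1.534032; I≈-1.027918, D=e−e_prev≈0.423690; u=1·(-1.534032)+2·(-1.027918)+0·0.423690≈-3.589867; next y=7/10·2.534032+1/4·(-3.589867)≈0.876356
n=11: y≈0.876356, sp=1, e=sp−y≈0.123644; I≈-0.904273, D=e−e_prev≈1.657676; u=1·0.123644+2·(-0.904273)+0·1.657676≈-1.684902; next y=7/10·0.876356+1/4·(-1.684902)≈0.192223
n=12: y≈0.192223, sp=1, e=sp−y≈0.807777; I≈-0.096497, D=e−e_prev≈0.684132; u=1·0.807777+2·(-0.096497)+0·0.684132≈0.614783; next y=7/10·0.192223+1/4·0.614783≈0.288252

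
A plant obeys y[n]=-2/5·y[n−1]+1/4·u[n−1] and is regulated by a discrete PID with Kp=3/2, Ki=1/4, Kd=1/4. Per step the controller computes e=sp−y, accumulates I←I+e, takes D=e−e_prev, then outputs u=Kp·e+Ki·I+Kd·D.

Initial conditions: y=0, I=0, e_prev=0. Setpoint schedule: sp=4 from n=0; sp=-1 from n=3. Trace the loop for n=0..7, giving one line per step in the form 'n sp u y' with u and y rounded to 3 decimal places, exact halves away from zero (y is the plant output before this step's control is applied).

0 4 8.000 0.000
1 4 4.000 2.000
2 4 8.600 0.200
3 -1 -4.640 2.070
4 -1 4.426 -1.988
5 -1 -4.121 1.902
6 -1 3.511 -1.791
7 -1 -3.984 1.594

(exact arithmetic carried between steps; '≈' marks a value shown rounded to 6 d.p. or computed from one; I and e_prev carry over from the previous line; the table rounds u and y to 3 d.p., halves away from zero)
n=0: y=0, sp=4, e=sp−y=4; I=4, D=e−e_prev=4; u=3/2·4+1/4·4+1/4·4=8; next y=-2/5·0+1/4·8=2
n=1: y=2, sp=4, e=sp−y=2; I=6, D=e−e_prev=-2; u=3/2·2+1/4·6+1/4·(-2)=4; next y=-2/5·2+1/4·4=0.2
n=2: y=0.2, sp=4, e=sp−y=3.8; I=9.8, D=e−e_prev=1.8; u=3/2·3.8+1/4·9.8+1/4·1.8=8.6; next y=-2/5·0.2+1/4·8.6=2.07
n=3: y=2.07, sp=-1, e=sp−y=-3.07; I=6.73, D=e−e_prev=-6.87; u=3/2·(-3.07)+1/4·6.73+1/4·(-6.87)=-4.64; next y=-2/5·2.07+1/4·(-4.64)=-1.988
n=4: y=-1.988, sp=-1, e=sp−y=0.988; I=7.718, D=e−e_prev=4.058; u=3/2·0.988+1/4·7.718+1/4·4.058=4.426; next y=-2/5·(-1.988)+1/4·4.426=1.9017
n=5: y=1.9017, sp=-1, e=sp−y=-2.9017; I=4.8163, D=e−e_prev=-3.8897; u=3/2·(-2.9017)+1/4·4.8163+1/4·(-3.8897)=-4.1209; next y=-2/5·1.9017+1/4·(-4.1209)=-1.790905
n=6: y=-1.790905, sp=-1, e=sp−y=0.790905; I=5.607205, D=e−e_prev=3.692605; u=3/2·0.790905+1/4·5.607205+1/4·3.692605=3.51131; next y=-2/5·(-1.790905)+1/4·3.51131≈1.594190
n=7: y≈1.594190, sp=-1, e=sp−y≈-2.594190; I≈3.013016, D=e−e_prev≈-3.385095; u=3/2·(-2.594190)+1/4·3.013016+1/4·(-3.385095)≈-3.984304; next y=-2/5·1.594190+1/4·(-3.984304)≈-1.633752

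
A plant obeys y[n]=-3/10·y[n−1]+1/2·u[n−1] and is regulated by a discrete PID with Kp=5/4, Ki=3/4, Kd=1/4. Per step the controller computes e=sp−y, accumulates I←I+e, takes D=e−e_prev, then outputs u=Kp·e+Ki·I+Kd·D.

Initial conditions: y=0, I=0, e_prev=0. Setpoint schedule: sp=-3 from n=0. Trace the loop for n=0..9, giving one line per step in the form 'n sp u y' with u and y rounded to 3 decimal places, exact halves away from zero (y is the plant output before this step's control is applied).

0 -3 -6.750 0.000
1 -3 -0.656 -3.375
2 -3 -10.352 0.684
3 -3 1.547 -5.381
4 -3 -15.665 2.388
5 -3 6.845 -8.549
6 -3 -24.433 5.987
7 -3 17.460 -14.013
8 -3 -39.910 12.934
9 -3 37.606 -23.835

(exact arithmetic carried between steps; '≈' marks a value shown rounded to 6 d.p. or computed from one; I and e_prev carry over from the previous line; the table rounds u and y to 3 d.p., halves away from zero)
n=0: y=0, sp=-3, e=sp−y=-3; I=-3, D=e−e_prev=-3; u=5/4·(-3)+3/4·(-3)+1/4·(-3)=-6.75; next y=-3/10·0+1/2·(-6.75)=-3.375
n=1: y=-3.375, sp=-3, e=sp−y=0.375; I=-2.625, D=e−e_prev=3.375; u=5/4·0.375+3/4·(-2.625)+1/4·3.375=-0.65625; next y=-3/10·(-3.375)+1/2·(-0.65625)=0.684375
n=2: y=0.684375, sp=-3, e=sp−y=-3.684375; I=-6.309375, D=e−e_prev=-4.059375; u=5/4·(-3.684375)+3/4·(-6.309375)+1/4·(-4.059375)≈-10.352344; next y=-3/10·0.684375+1/2·(-10.352344)≈-5.381484
n=3: y≈-5.381484, sp=-3, e=sp−y≈2.381484; I≈-3.927891, D=e−e_prev≈6.065859; u=5/4·2.381484+3/4·(-3.927891)+1/4·6.065859≈1.547402; next y=-3/10·(-5.381484)+1/2·1.547402≈2.388146
n=4: y≈2.388146, sp=-3, e=sp−y≈-5.388146; I≈-9.316037, D=e−e_prev≈-7.769631; u=5/4·(-5.388146)+3/4·(-9.316037)+1/4·(-7.769631)≈-15.664619; next y=-3/10·2.388146+1/2·(-15.664619)≈-8.548753
n=5: y≈-8.548753, sp=-3, e=sp−y≈5.548753; I≈-3.767284, D=e−e_prev≈10.936900; u=5/4·5.548753+3/4·(-3.767284)+1/4·10.936900≈6.844704; next y=-3/10·(-8.548753)+1/2·6.844704≈5.986978
n=6: y≈5.986978, sp=-3, e=sp−y≈-8.986978; I≈-12.754262, D=e−e_prev≈-14.535731; u=5/4·(-8.986978)+3/4·(-12.754262)+1/4·(-14.535731)≈-24.433351; next y=-3/10·5.986978+1/2·(-24.433351)≈-14.012769
n=7: y≈-14.012769, sp=-3, e=sp−y≈11.012769; I≈-1.741493, D=e−e_prev≈19.999747; u=5/4·11.012769+3/4·(-1.741493)+1/4·19.999747≈17.459778; next y=-3/10·(-14.012769)+1/2·17.459778≈12.933720
n=8: y≈12.933720, sp=-3, e=sp−y≈-15.933720; I≈-17.675213, D=e−e_prev≈-26.946489; u=5/4·(-15.933720)+3/4·(-17.675213)+1/4·(-26.946489)≈-39.910182; next y=-3/10·12.933720+1/2·(-39.910182)≈-23.835207
n=9: y≈-23.835207, sp=-3, e=sp−y≈20.835207; I≈3.159994, D=e−e_prev≈36.768927; u=5/4·20.835207+3/4·3.159994+1/4·36.768927≈37.606236; next y=-3/10·(-23.835207)+1/2·37.606236≈25.953680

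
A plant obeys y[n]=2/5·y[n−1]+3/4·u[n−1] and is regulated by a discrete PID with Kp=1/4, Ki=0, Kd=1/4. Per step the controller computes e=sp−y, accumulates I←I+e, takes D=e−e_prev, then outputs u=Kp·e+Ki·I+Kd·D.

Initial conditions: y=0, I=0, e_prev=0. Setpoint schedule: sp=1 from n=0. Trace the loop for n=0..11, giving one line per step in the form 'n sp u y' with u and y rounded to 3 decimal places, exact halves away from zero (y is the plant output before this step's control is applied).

0 1 0.500 0.000
1 1 0.063 0.375
2 1 0.245 0.197
3 1 0.168 0.263
4 1 0.200 0.231
5 1 0.186 0.243
6 1 0.192 0.237
7 1 0.190 0.239
8 1 0.191 0.238
9 1 0.190 0.238
10 1 0.191 0.238
11 1 0.190 0.238

(exact arithmetic carried between steps; '≈' marks a value shown rounded to 6 d.p. or computed from one; I and e_prev carry over from the previous line; the table rounds u and y to 3 d.p., halves away from zero)
n=0: y=0, sp=1, e=sp−y=1; I=1, D=e−e_prev=1; u=1/4·1+0·1+1/4·1=0.5; next y=2/5·0+3/4·0.5=0.375
n=1: y=0.375, sp=1, e=sp−y=0.625; I=1.625, D=e−e_prev=-0.375; u=1/4·0.625+0·1.625+1/4·(-0.375)=0.0625; next y=2/5·0.375+3/4·0.0625=0.196875
n=2: y=0.196875, sp=1, e=sp−y=0.803125; I=2.428125, D=e−e_prev=0.178125; u=1/4·0.803125+0·2.428125+1/4·0.178125≈0.245313; next y=2/5·0.196875+3/4·0.245313≈0.262734
n=3: y≈0.262734, sp=1, e=sp−y≈0.737266; I≈3.165391, D=e−e_prev≈-0.065859; u=1/4·0.737266+0·3.165391+1/4·(-0.065859)≈0.167852; next y=2/5·0.262734+3/4·0.167852≈0.230982
n=4: y≈0.230982, sp=1, e=sp−y≈0.769018; I≈3.934408, D=e−e_prev≈0.031752; u=1/4·0.769018+0·3.934408+1/4·0.031752≈0.200192; next y=2/5·0.230982+3/4·0.200192≈0.242537
n=5: y≈0.242537, sp=1, e=sp−y≈0.757463; I≈4.691871, D=e−e_prev≈-0.011555; u=1/4·0.757463+0·4.691871+1/4·(-0.011555)≈0.186477; next y=2/5·0.242537+3/4·0.186477≈0.236873
n=6: y≈0.236873, sp=1, e=sp−y≈0.763127; I≈5.454998, D=e−e_prev≈0.005665; u=1/4·0.763127+0·5.454998+1/4·0.005665≈0.192198; next y=2/5·0.236873+3/4·0.192198≈0.238898
n=7: y≈0.238898, sp=1, e=sp−y≈0.761102; I≈6.216101, D=e−e_prev≈-0.002025; u=1/4·0.761102+0·6.216101+1/4·(-0.002025)≈0.189769; next y=2/5·0.238898+3/4·0.189769≈0.237886
n=8: y≈0.237886, sp=1, e=sp−y≈0.762114; I≈6.978215, D=e−e_prev≈0.001011; u=1/4·0.762114+0·6.978215+1/4·0.001011≈0.190781; next y=2/5·0.237886+3/4·0.190781≈0.238240
n=9: y≈0.238240, sp=1, e=sp−y≈0.761760; I≈7.739974, D=e−e_prev≈-0.000354; u=1/4·0.761760+0·7.739974+1/4·(-0.000354)≈0.190351; next y=2/5·0.238240+3/4·0.190351≈0.238060
n=10: y≈0.238060, sp=1, e=sp−y≈0.761940; I≈8.501915, D=e−e_prev≈0.000181; u=1/4·0.761940+0·8.501915+1/4·0.000181≈0.190530; next y=2/5·0.238060+3/4·0.190530≈0.238122
n=11: y≈0.238122, sp=1, e=sp−y≈0.761878; I≈9.263793, D=e−e_prev≈-0.000062; u=1/4·0.761878+0·9.263793+1/4·(-0.000062)≈0.190454; next y=2/5·0.238122+3/4·0.190454≈0.238089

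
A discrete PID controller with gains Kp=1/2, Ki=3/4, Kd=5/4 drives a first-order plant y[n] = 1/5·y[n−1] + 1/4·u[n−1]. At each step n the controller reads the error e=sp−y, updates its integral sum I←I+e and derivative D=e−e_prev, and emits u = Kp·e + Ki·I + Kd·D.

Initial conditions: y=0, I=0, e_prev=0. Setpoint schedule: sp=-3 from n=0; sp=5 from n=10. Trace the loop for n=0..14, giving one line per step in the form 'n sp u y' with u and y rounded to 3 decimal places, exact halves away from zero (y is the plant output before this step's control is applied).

0 -3 -7.500 0.000
1 -3 -1.313 -1.875
2 -3 -7.430 -0.703
3 -3 -4.450 -1.998
4 -3 -8.035 -1.512
5 -3 -6.546 -2.311
6 -3 -8.593 -2.099
7 -3 -7.830 -2.568
8 -3 -8.983 -2.471
9 -3 -8.586 -2.740
10 5 10.769 -2.695
11 5 -5.523 2.153
12 5 10.431 -0.950
13 5 2.595 2.418
14 5 11.955 1.132

(exact arithmetic carried between steps; '≈' marks a value shown rounded to 6 d.p. or computed from one; I and e_prev carry over from the previous line; the table rounds u and y to 3 d.p., halves away from zero)
n=0: y=0, sp=-3, e=sp−y=-3; I=-3, D=e−e_prev=-3; u=1/2·(-3)+3/4·(-3)+5/4·(-3)=-7.5; next y=1/5·0+1/4·(-7.5)=-1.875
n=1: y=-1.875, sp=-3, e=sp−y=-1.125; I=-4.125, D=e−e_prev=1.875; u=1/2·(-1.125)+3/4·(-4.125)+5/4·1.875=-1.3125; next y=1/5·(-1.875)+1/4·(-1.3125)=-0.703125
n=2: y=-0.703125, sp=-3, e=sp−y=-2.296875; I=-6.421875, D=e−e_prev=-1.171875; u=1/2·(-2.296875)+3/4·(-6.421875)+5/4·(-1.171875)≈-7.429688; next y=1/5·(-0.703125)+1/4·(-7.429688)≈-1.998047
n=3: y≈-1.998047, sp=-3, e=sp−y≈-1.001953; I≈-7.423828, D=e−e_prev≈1.294922; u=1/2·(-1.001953)+3/4·(-7.423828)+5/4·1.294922≈-4.450195; next y=1/5·(-1.998047)+1/4·(-4.450195)≈-1.512158
n=4: y≈-1.512158, sp=-3, e=sp−y≈-1.487842; I≈-8.911670, D=e−e_prev≈-0.485889; u=1/2·(-1.487842)+3/4·(-8.911670)+5/4·(-0.485889)≈-8.035034; next y=1/5·(-1.512158)+1/4·(-8.035034)≈-2.311190
n=5: y≈-2.311190, sp=-3, e=sp−y≈-0.688810; I≈-9.600480, D=e−e_prev≈0.799032; u=1/2·(-0.688810)+3/4·(-9.600480)+5/4·0.799032≈-6.545975; next y=1/5·(-2.311190)+1/4·(-6.545975)≈-2.098732
n=6: y≈-2.098732, sp=-3, e=sp−y≈-0.901268; I≈-10.501748, D=e−e_prev≈-0.212458; u=1/2·(-0.901268)+3/4·(-10.501748)+5/4·(-0.212458)≈-8.592518; next y=1/5·(-2.098732)+1/4·(-8.592518)≈-2.567876
n=7: y≈-2.567876, sp=-3, e=sp−y≈-0.432124; I≈-10.933872, D=e−e_prev≈0.469144; u=1/2·(-0.432124)+3/4·(-10.933872)+5/4·0.469144≈-7.830036; next y=1/5·(-2.567876)+1/4·(-7.830036)≈-2.471084
n=8: y≈-2.471084, sp=-3, e=sp−y≈-0.528916; I≈-11.462788, D=e−e_prev≈-0.096792; u=1/2·(-0.528916)+3/4·(-11.462788)+5/4·(-0.096792)≈-8.982539; next y=1/5·(-2.471084)+1/4·(-8.982539)≈-2.739851
n=9: y≈-2.739851, sp=-3, e=sp−y≈-0.260149; I≈-11.722936, D=e−e_prev≈0.268767; u=1/2·(-0.260149)+3/4·(-11.722936)+5/4·0.268767≈-8.586317; next y=1/5·(-2.739851)+1/4·(-8.586317)≈-2.694550
n=10: y≈-2.694550, sp=5, e=sp−y≈7.694550; I≈-4.028387, D=e−e_prev≈7.954698; u=1/2·7.694550+3/4·(-4.028387)+5/4·7.954698≈10.769357; next y=1/5·(-2.694550)+1/4·10.769357≈2.153429
n=11: y≈2.153429, sp=5, e=sp−y≈2.846571; I≈-1.181816, D=e−e_prev≈-4.847979; u=1/2·2.846571+3/4·(-1.181816)+5/4·(-4.847979)≈-5.523051; next y=1/5·2.153429+1/4·(-5.523051)≈-0.950077
n=12: y≈-0.950077, sp=5, e=sp−y≈5.950077; I≈4.768261, D=e−e_prev≈3.103506; u=1/2·5.950077+3/4·4.768261+5/4·3.103506≈10.430617; next y=1/5·(-0.950077)+1/4·10.430617≈2.417639
n=13: y≈2.417639, sp=5, e=sp−y≈2.582361; I≈7.350622, D=e−e_prev≈-3.367716; u=1/2·2.582361+3/4·7.350622+5/4·(-3.367716)≈2.594502; next y=1/5·2.417639+1/4·2.594502≈1.132153
n=14: y≈1.132153, sp=5, e=sp−y≈3.867847; I≈11.218468, D=e−e_prev≈1.285485; u=1/2·3.867847+3/4·11.218468+5/4·1.285485≈11.954631; next y=1/5·1.132153+1/4·11.954631≈3.215089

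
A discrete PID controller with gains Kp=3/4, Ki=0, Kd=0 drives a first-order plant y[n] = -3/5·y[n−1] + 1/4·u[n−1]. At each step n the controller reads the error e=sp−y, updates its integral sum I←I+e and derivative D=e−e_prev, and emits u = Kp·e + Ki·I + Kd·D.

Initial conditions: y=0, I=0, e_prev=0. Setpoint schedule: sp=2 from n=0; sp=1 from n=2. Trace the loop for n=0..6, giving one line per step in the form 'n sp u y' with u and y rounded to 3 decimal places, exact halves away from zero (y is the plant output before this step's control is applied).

0 2 1.500 0.000
1 2 1.219 0.375
2 1 0.690 0.080
3 1 0.656 0.125
4 1 0.683 0.089
5 1 0.662 0.117
6 1 0.679 0.095

(exact arithmetic carried between steps; '≈' marks a value shown rounded to 6 d.p. or computed from one; I and e_prev carry over from the previous line; the table rounds u and y to 3 d.p., halves away from zero)
n=0: y=0, sp=2, e=sp−y=2; I=2, D=e−e_prev=2; u=3/4·2+0·2+0·2=1.5; next y=-3/5·0+1/4·1.5=0.375
n=1: y=0.375, sp=2, e=sp−y=1.625; I=3.625, D=e−e_prev=-0.375; u=3/4·1.625+0·3.625+0·(-0.375)=1.21875; next y=-3/5·0.375+1/4·1.21875≈0.079688
n=2: y≈0.079688, sp=1, e=sp−y≈0.920313; I≈4.545313, D=e−e_prev≈-0.704688; u=3/4·0.920313+0·4.545313+0·(-0.704688)≈0.690234; next y=-3/5·0.079688+1/4·0.690234≈0.124746
n=3: y≈0.124746, sp=1, e=sp−y≈0.875254; I≈5.420566, D=e−e_prev≈-0.045059; u=3/4·0.875254+0·5.420566+0·(-0.045059)≈0.656440; next y=-3/5·0.124746+1/4·0.656440≈0.089262
n=4: y≈0.089262, sp=1, e=sp−y≈0.910738; I≈6.331304, D=e−e_prev≈0.035484; u=3/4·0.910738+0·6.331304+0·0.035484≈0.683053; next y=-3/5·0.089262+1/4·0.683053≈0.117206
n=5: y≈0.117206, sp=1, e=sp−y≈0.882794; I≈7.214098, D=e−e_prev≈-0.027943; u=3/4·0.882794+0·7.214098+0·(-0.027943)≈0.662096; next y=-3/5·0.117206+1/4·0.662096≈0.095200
n=6: y≈0.095200, sp=1, e=sp−y≈0.904800; I≈8.118898, D=e−e_prev≈0.022005; u=3/4·0.904800+0·8.118898+0·0.022005≈0.678600; next y=-3/5·0.095200+1/4·0.678600≈0.112530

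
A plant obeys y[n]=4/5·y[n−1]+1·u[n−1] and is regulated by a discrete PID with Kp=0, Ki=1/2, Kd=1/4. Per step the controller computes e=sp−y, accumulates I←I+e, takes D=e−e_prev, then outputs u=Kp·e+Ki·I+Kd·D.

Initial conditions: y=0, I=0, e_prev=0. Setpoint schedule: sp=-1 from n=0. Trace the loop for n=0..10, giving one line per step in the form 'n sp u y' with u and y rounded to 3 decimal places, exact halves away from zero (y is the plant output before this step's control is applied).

0 -1 -0.750 0.000
1 -1 -0.438 -0.750
2 -1 -0.534 -1.038
3 -1 -0.342 -1.364
4 -1 -0.190 -1.434
5 -1 -0.063 -1.337
6 -1 -0.024 -1.132
7 -1 -0.058 -0.930
8 -1 -0.139 -0.802
9 -1 -0.222 -0.780
10 -1 -0.277 -0.846

(exact arithmetic carried between steps; '≈' marks a value shown rounded to 6 d.p. or computed from one; I and e_prev carry over from the previous line; the table rounds u and y to 3 d.p., halves away from zero)
n=0: y=0, sp=-1, e=sp−y=-1; I=-1, D=e−e_prev=-1; u=0·(-1)+1/2·(-1)+1/4·(-1)=-0.75; next y=4/5·0+1·(-0.75)=-0.75
n=1: y=-0.75, sp=-1, e=sp−y=-0.25; I=-1.25, D=e−e_prev=0.75; u=0·(-0.25)+1/2·(-1.25)+1/4·0.75=-0.4375; next y=4/5·(-0.75)+1·(-0.4375)=-1.0375
n=2: y=-1.0375, sp=-1, e=sp−y=0.0375; I=-1.2125, D=e−e_prev=0.2875; u=0·0.0375+1/2·(-1.2125)+1/4·0.2875=-0.534375; next y=4/5·(-1.0375)+1·(-0.534375)=-1.364375
n=3: y=-1.364375, sp=-1, e=sp−y=0.364375; I=-0.848125, D=e−e_prev=0.326875; u=0·0.364375+1/2·(-0.848125)+1/4·0.326875≈-0.342344; next y=4/5·(-1.364375)+1·(-0.342344)≈-1.433844
n=4: y≈-1.433844, sp=-1, e=sp−y≈0.433844; I≈-0.414281, D=e−e_prev≈0.069469; u=0·0.433844+1/2·(-0.414281)+1/4·0.069469≈-0.189773; next y=4/5·(-1.433844)+1·(-0.189773)≈-1.336848
n=5: y≈-1.336848, sp=-1, e=sp−y≈0.336848; I≈-0.077433, D=e−e_prev≈-0.096995; u=0·0.336848+1/2·(-0.077433)+1/4·(-0.096995)≈-0.062965; next y=4/5·(-1.336848)+1·(-0.062965)≈-1.132444
n=6: y≈-1.132444, sp=-1, e=sp−y≈0.132444; I≈0.055011, D=e−e_prev≈-0.204404; u=0·0.132444+1/2·0.055011+1/4·(-0.204404)≈-0.023596; next y=4/5·(-1.132444)+1·(-0.023596)≈-0.929551
n=7: y≈-0.929551, sp=-1, e=sp−y≈-0.070449; I≈-0.015438, D=e−e_prev≈-0.202893; u=0·(-0.070449)+1/2·(-0.015438)+1/4·(-0.202893)≈-0.058442; next y=4/5·(-0.929551)+1·(-0.058442)≈-0.802083
n=8: y≈-0.802083, sp=-1, e=sp−y≈-0.197917; I≈-0.213355, D=e−e_prev≈-0.127468; u=0·(-0.197917)+1/2·(-0.213355)+1/4·(-0.127468)≈-0.138545; next y=4/5·(-0.802083)+1·(-0.138545)≈-0.780211
n=9: y≈-0.780211, sp=-1, e=sp−y≈-0.219789; I≈-0.433144, D=e−e_prev≈-0.021872; u=0·(-0.219789)+1/2·(-0.433144)+1/4·(-0.021872)≈-0.222040; next y=4/5·(-0.780211)+1·(-0.222040)≈-0.846209
n=10: y≈-0.846209, sp=-1, e=sp−y≈-0.153791; I≈-0.586935, D=e−e_prev≈0.065998; u=0·(-0.153791)+1/2·(-0.586935)+1/4·0.065998≈-0.276968; next y=4/5·(-0.846209)+1·(-0.276968)≈-0.953935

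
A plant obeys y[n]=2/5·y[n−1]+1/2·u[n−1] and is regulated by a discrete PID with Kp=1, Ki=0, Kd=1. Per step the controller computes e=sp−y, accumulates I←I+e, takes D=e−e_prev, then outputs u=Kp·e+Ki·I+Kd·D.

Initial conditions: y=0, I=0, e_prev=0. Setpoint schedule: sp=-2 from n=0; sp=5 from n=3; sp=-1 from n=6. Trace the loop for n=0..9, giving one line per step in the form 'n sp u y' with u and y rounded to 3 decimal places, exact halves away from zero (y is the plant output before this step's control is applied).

0 -2 -4.000 0.000
1 -2 2.000 -2.000
2 -2 -4.400 0.200
3 5 16.440 -2.120
4 5 -11.864 7.372
5 5 18.338 -2.983
6 -1 -25.935 7.976
7 -1 26.530 -9.777
8 -1 -29.486 9.354
9 -1 30.357 -11.001

(exact arithmetic carried between steps; '≈' marks a value shown rounded to 6 d.p. or computed from one; I and e_prev carry over from the previous line; the table rounds u and y to 3 d.p., halves away from zero)
n=0: y=0, sp=-2, e=sp−y=-2; I=-2, D=e−e_prev=-2; u=1·(-2)+0·(-2)+1·(-2)=-4; next y=2/5·0+1/2·(-4)=-2
n=1: y=-2, sp=-2, e=sp−y=0; I=-2, D=e−e_prev=2; u=1·0+0·(-2)+1·2=2; next y=2/5·(-2)+1/2·2=0.2
n=2: y=0.2, sp=-2, e=sp−y=-2.2; I=-4.2, D=e−e_prev=-2.2; u=1·(-2.2)+0·(-4.2)+1·(-2.2)=-4.4; next y=2/5·0.2+1/2·(-4.4)=-2.12
n=3: y=-2.12, sp=5, e=sp−y=7.12; I=2.92, D=e−e_prev=9.32; u=1·7.12+0·2.92+1·9.32=16.44; next y=2/5·(-2.12)+1/2·16.44=7.372
n=4: y=7.372, sp=5, e=sp−y=-2.372; I=0.548, D=e−e_prev=-9.492; u=1·(-2.372)+0·0.548+1·(-9.492)=-11.864; next y=2/5·7.372+1/2·(-11.864)=-2.9832
n=5: y=-2.9832, sp=5, e=sp−y=7.9832; I=8.5312, D=e−e_prev=10.3552; u=1·7.9832+0·8.5312+1·10.3552=18.3384; next y=2/5·(-2.9832)+1/2·18.3384=7.97592
n=6: y=7.97592, sp=-1, e=sp−y=-8.97592; I=-0.44472, D=e−e_prev=-16.95912; u=1·(-8.97592)+0·(-0.44472)+1·(-16.95912)=-25.93504; next y=2/5·7.97592+1/2·(-25.93504)=-9.777152
n=7: y=-9.777152, sp=-1, e=sp−y=8.777152; I=8.332432, D=e−e_prev=17.753072; u=1·8.777152+0·8.332432+1·17.753072=26.530224; next y=2/5·(-9.777152)+1/2·26.530224≈9.354251
n=8: y≈9.354251, sp=-1, e=sp−y≈-10.354251; I≈-2.021819, D=e−e_prev≈-19.131403; u=1·(-10.354251)+0·(-2.021819)+1·(-19.131403)≈-29.485654; next y=2/5·9.354251+1/2·(-29.485654)≈-11.001127
n=9: y≈-11.001127, sp=-1, e=sp−y≈10.001127; I≈7.979308, D=e−e_prev≈20.355378; u=1·10.001127+0·7.979308+1·20.355378≈30.356505; next y=2/5·(-11.001127)+1/2·30.356505≈10.777802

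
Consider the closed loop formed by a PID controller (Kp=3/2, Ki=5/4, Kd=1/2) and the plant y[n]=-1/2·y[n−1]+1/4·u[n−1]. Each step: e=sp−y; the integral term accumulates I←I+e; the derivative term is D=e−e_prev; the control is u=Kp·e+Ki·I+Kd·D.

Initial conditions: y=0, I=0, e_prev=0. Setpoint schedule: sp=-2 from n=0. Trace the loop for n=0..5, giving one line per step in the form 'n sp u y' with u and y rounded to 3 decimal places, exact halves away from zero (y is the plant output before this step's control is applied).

(exact arithmetic carried between steps; '≈' marks a value shown rounded to 6 d.p. or computed from one; I and e_prev carry over from the previous line; the table rounds u and y to 3 d.p., halves away from zero)
n=0: y=0, sp=-2, e=sp−y=-2; I=-2, D=e−e_prev=-2; u=3/2·(-2)+5/4·(-2)+1/2·(-2)=-6.5; next y=-1/2·0+1/4·(-6.5)=-1.625
n=1: y=-1.625, sp=-2, e=sp−y=-0.375; I=-2.375, D=e−e_prev=1.625; u=3/2·(-0.375)+5/4·(-2.375)+1/2·1.625=-2.71875; next y=-1/2·(-1.625)+1/4·(-2.71875)≈0.132813
n=2: y≈0.132813, sp=-2, e=sp−y≈-2.132813; I≈-4.507813, D=e−e_prev≈-1.757813; u=3/2·(-2.132813)+5/4·(-4.507813)+1/2·(-1.757813)≈-9.712891; next y=-1/2·0.132813+1/4·(-9.712891)≈-2.494629
n=3: y≈-2.494629, sp=-2, e=sp−y≈0.494629; I≈-4.013184, D=e−e_prev≈2.627441; u=3/2·0.494629+5/4·(-4.013184)+1/2·2.627441≈-2.960815; next y=-1/2·(-2.494629)+1/4·(-2.960815)≈0.507111
n=4: y≈0.507111, sp=-2, e=sp−y≈-2.507111; I≈-6.520294, D=e−e_prev≈-3.001740; u=3/2·(-2.507111)+5/4·(-6.520294)+1/2·(-3.001740)≈-13.411903; next y=-1/2·0.507111+1/4·(-13.411903)≈-3.606531
n=5: y≈-3.606531, sp=-2, e=sp−y≈1.606531; I≈-4.913763, D=e−e_prev≈4.113642; u=3/2·1.606531+5/4·(-4.913763)+1/2·4.113642≈-1.675586; next y=-1/2·(-3.606531)+1/4·(-1.675586)≈1.384369

0 -2 -6.500 0.000
1 -2 -2.719 -1.625
2 -2 -9.713 0.133
3 -2 -2.961 -2.495
4 -2 -13.412 0.507
5 -2 -1.676 -3.607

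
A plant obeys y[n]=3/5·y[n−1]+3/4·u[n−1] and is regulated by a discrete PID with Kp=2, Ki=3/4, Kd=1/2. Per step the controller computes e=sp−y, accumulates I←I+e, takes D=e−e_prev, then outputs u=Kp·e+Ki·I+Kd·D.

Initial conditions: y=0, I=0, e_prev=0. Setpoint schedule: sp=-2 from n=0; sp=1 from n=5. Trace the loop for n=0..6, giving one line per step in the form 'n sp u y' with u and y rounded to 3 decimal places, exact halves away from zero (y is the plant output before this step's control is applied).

(exact arithmetic carried between steps; '≈' marks a value shown rounded to 6 d.p. or computed from one; I and e_prev carry over from the previous line; the table rounds u and y to 3 d.p., halves away from zero)
n=0: y=0, sp=-2, e=sp−y=-2; I=-2, D=e−e_prev=-2; u=2·(-2)+3/4·(-2)+1/2·(-2)=-6.5; next y=3/5·0+3/4·(-6.5)=-4.875
n=1: y=-4.875, sp=-2, e=sp−y=2.875; I=0.875, D=e−e_prev=4.875; u=2·2.875+3/4·0.875+1/2·4.875=8.84375; next y=3/5·(-4.875)+3/4·8.84375≈3.707813
n=2: y≈3.707813, sp=-2, e=sp−y≈-5.707813; I≈-4.832813, D=e−e_prev≈-8.582813; u=2·(-5.707813)+3/4·(-4.832813)+1/2·(-8.582813)≈-19.331641; next y=3/5·3.707813+3/4·(-19.331641)≈-12.274043
n=3: y≈-12.274043, sp=-2, e=sp−y≈10.274043; I≈5.441230, D=e−e_prev≈15.981855; u=2·10.274043+3/4·5.441230+1/2·15.981855≈32.619937; next y=3/5·(-12.274043)+3/4·32.619937≈17.100527
n=4: y≈17.100527, sp=-2, e=sp−y≈-19.100527; I≈-13.659296, D=e−e_prev≈-29.374570; u=2·(-19.100527)+3/4·(-13.659296)+1/2·(-29.374570)≈-63.132810; next y=3/5·17.100527+3/4·(-63.132810)≈-37.089292
n=5: y≈-37.089292, sp=1, e=sp−y≈38.089292; I≈24.429995, D=e−e_prev≈57.189818; u=2·38.089292+3/4·24.429995+1/2·57.189818≈123.095989; next y=3/5·(-37.089292)+3/4·123.095989≈70.068417
n=6: y≈70.068417, sp=1, e=sp−y≈-69.068417; I≈-44.638421, D=e−e_prev≈-107.157708; u=2·(-69.068417)+3/4·(-44.638421)+1/2·(-107.157708)≈-225.194504; next y=3/5·70.068417+3/4·(-225.194504)≈-126.854828

0 -2 -6.500 0.000
1 -2 8.844 -4.875
2 -2 -19.332 3.708
3 -2 32.620 -12.274
4 -2 -63.133 17.101
5 1 123.096 -37.089
6 1 -225.195 70.068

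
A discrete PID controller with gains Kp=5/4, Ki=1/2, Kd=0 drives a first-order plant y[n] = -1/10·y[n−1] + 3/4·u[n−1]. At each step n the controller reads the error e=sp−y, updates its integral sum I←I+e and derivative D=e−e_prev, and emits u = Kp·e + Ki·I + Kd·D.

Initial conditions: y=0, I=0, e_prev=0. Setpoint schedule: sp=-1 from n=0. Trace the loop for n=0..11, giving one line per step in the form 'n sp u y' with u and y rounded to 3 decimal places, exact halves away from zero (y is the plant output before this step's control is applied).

0 -1 -1.750 0.000
1 -1 0.047 -1.313
2 -1 -2.385 0.166
3 -1 0.482 -1.805
4 -1 -3.223 0.542
5 -1 1.280 -2.472
6 -1 -4.422 1.207
7 -1 2.602 -3.437
8 -1 -6.212 2.296
9 -1 4.712 -4.888
10 -1 -8.938 4.023
11 -1 8.026 -7.106

(exact arithmetic carried between steps; '≈' marks a value shown rounded to 6 d.p. or computed from one; I and e_prev carry over from the previous line; the table rounds u and y to 3 d.p., halves away from zero)
n=0: y=0, sp=-1, e=sp−y=-1; I=-1, D=e−e_prev=-1; u=5/4·(-1)+1/2·(-1)+0·(-1)=-1.75; next y=-1/10·0+3/4·(-1.75)=-1.3125
n=1: y=-1.3125, sp=-1, e=sp−y=0.3125; I=-0.6875, D=e−e_prev=1.3125; u=5/4·0.3125+1/2·(-0.6875)+0·1.3125=0.046875; next y=-1/10·(-1.3125)+3/4·0.046875≈0.166406
n=2: y≈0.166406, sp=-1, e=sp−y≈-1.166406; I≈-1.853906, D=e−e_prev≈-1.478906; u=5/4·(-1.166406)+1/2·(-1.853906)+0·(-1.478906)≈-2.384961; next y=-1/10·0.166406+3/4·(-2.384961)≈-1.805361
n=3: y≈-1.805361, sp=-1, e=sp−y≈0.805361; I≈-1.048545, D=e−e_prev≈1.971768; u=5/4·0.805361+1/2·(-1.048545)+0·1.971768≈0.482429; next y=-1/10·(-1.805361)+3/4·0.482429≈0.542358
n=4: y≈0.542358, sp=-1, e=sp−y≈-1.542358; I≈-2.590903, D=e−e_prev≈-2.347719; u=5/4·(-1.542358)+1/2·(-2.590903)+0·(-2.347719)≈-3.223399; next y=-1/10·0.542358+3/4·(-3.223399)≈-2.471785
n=5: y≈-2.471785, sp=-1, e=sp−y≈1.471785; I≈-1.119118, D=e−e_prev≈3.014143; u=5/4·1.471785+1/2·(-1.119118)+0·3.014143≈1.280172; next y=-1/10·(-2.471785)+3/4·1.280172≈1.207308
n=6: y≈1.207308, sp=-1, e=sp−y≈-2.207308; I≈-3.326426, D=e−e_prev≈-3.679093; u=5/4·(-2.207308)+1/2·(-3.326426)+0·(-3.679093)≈-4.422348; next y=-1/10·1.207308+3/4·(-4.422348)≈-3.437491
n=7: y≈-3.437491, sp=-1, e=sp−y≈2.437491; I≈-0.888934, D=e−e_prev≈4.644799; u=5/4·2.437491+1/2·(-0.888934)+0·4.644799≈2.602397; next y=-1/10·(-3.437491)+3/4·2.602397≈2.295547
n=8: y≈2.295547, sp=-1, e=sp−y≈-3.295547; I≈-4.184481, D=e−e_prev≈-5.733039; u=5/4·(-3.295547)+1/2·(-4.184481)+0·(-5.733039)≈-6.211674; next y=-1/10·2.295547+3/4·(-6.211674)≈-4.888311
n=9: y≈-4.888311, sp=-1, e=sp−y≈3.888311; I≈-0.296171, D=e−e_prev≈7.183858; u=5/4·3.888311+1/2·(-0.296171)+0·7.183858≈4.712303; next y=-1/10·(-4.888311)+3/4·4.712303≈4.023058
n=10: y≈4.023058, sp=-1, e=sp−y≈-5.023058; I≈-5.319229, D=e−e_prev≈-8.911369; u=5/4·(-5.023058)+1/2·(-5.319229)+0·(-8.911369)≈-8.938437; next y=-1/10·4.023058+3/4·(-8.938437)≈-7.106134
n=11: y≈-7.106134, sp=-1, e=sp−y≈6.106134; I≈0.786905, D=e−e_prev≈11.129192; u=5/4·6.106134+1/2·0.786905+0·11.129192≈8.026120; next y=-1/10·(-7.106134)+3/4·8.026120≈6.730203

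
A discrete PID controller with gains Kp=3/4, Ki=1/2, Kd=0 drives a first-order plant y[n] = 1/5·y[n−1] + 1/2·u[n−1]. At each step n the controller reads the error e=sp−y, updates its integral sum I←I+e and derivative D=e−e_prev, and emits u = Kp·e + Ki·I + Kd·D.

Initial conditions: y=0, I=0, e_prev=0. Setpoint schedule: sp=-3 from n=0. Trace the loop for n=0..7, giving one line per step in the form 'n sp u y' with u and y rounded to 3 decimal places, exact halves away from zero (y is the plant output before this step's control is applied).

0 -3 -3.750 0.000
1 -3 -2.906 -1.875
2 -3 -3.527 -1.828
3 -3 -3.737 -2.129
4 -3 -3.966 -2.294
5 -3 -4.134 -2.442
6 -3 -4.271 -2.556
7 -3 -4.380 -2.647

(exact arithmetic carried between steps; '≈' marks a value shown rounded to 6 d.p. or computed from one; I and e_prev carry over from the previous line; the table rounds u and y to 3 d.p., halves away from zero)
n=0: y=0, sp=-3, e=sp−y=-3; I=-3, D=e−e_prev=-3; u=3/4·(-3)+1/2·(-3)+0·(-3)=-3.75; next y=1/5·0+1/2·(-3.75)=-1.875
n=1: y=-1.875, sp=-3, e=sp−y=-1.125; I=-4.125, D=e−e_prev=1.875; u=3/4·(-1.125)+1/2·(-4.125)+0·1.875=-2.90625; next y=1/5·(-1.875)+1/2·(-2.90625)=-1.828125
n=2: y=-1.828125, sp=-3, e=sp−y=-1.171875; I=-5.296875, D=e−e_prev=-0.046875; u=3/4·(-1.171875)+1/2·(-5.296875)+0·(-0.046875)≈-3.527344; next y=1/5·(-1.828125)+1/2·(-3.527344)≈-2.129297
n=3: y≈-2.129297, sp=-3, e=sp−y≈-0.870703; I≈-6.167578, D=e−e_prev≈0.301172; u=3/4·(-0.870703)+1/2·(-6.167578)+0·0.301172≈-3.736816; next y=1/5·(-2.129297)+1/2·(-3.736816)≈-2.294268
n=4: y≈-2.294268, sp=-3, e=sp−y≈-0.705732; I≈-6.873311, D=e−e_prev≈0.164971; u=3/4·(-0.705732)+1/2·(-6.873311)+0·0.164971≈-3.965955; next y=1/5·(-2.294268)+1/2·(-3.965955)≈-2.441831
n=5: y≈-2.441831, sp=-3, e=sp−y≈-0.558169; I≈-7.431480, D=e−e_prev≈0.147563; u=3/4·(-0.558169)+1/2·(-7.431480)+0·0.147563≈-4.134367; next y=1/5·(-2.441831)+1/2·(-4.134367)≈-2.555550
n=6: y≈-2.555550, sp=-3, e=sp−y≈-0.444450; I≈-7.875930, D=e−e_prev≈0.113719; u=3/4·(-0.444450)+1/2·(-7.875930)+0·0.113719≈-4.271303; next y=1/5·(-2.555550)+1/2·(-4.271303)≈-2.646761
n=7: y≈-2.646761, sp=-3, e=sp−y≈-0.353239; I≈-8.229169, D=e−e_prev≈0.091212; u=3/4·(-0.353239)+1/2·(-8.229169)+0·0.091212≈-4.379513; next y=1/5·(-2.646761)+1/2·(-4.379513)≈-2.719109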